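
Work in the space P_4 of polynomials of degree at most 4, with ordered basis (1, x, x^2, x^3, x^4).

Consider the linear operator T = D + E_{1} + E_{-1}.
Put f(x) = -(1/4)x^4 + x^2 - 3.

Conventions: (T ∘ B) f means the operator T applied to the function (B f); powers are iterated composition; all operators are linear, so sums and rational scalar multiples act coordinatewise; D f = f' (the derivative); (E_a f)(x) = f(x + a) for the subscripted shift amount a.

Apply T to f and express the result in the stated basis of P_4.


D f = -x^3 + 2x
E_{1} f = -(1/4)x^4 - x^3 - (1/2)x^2 + x - 9/4
E_{-1} f = -(1/4)x^4 + x^3 - (1/2)x^2 - x - 9/4
(D + E_{1} + E_{-1}) f = -(1/2)x^4 - x^3 - x^2 + 2x - 9/2

the image equals g(x) = -(1/2)x^4 - x^3 - x^2 + 2x - 9/2


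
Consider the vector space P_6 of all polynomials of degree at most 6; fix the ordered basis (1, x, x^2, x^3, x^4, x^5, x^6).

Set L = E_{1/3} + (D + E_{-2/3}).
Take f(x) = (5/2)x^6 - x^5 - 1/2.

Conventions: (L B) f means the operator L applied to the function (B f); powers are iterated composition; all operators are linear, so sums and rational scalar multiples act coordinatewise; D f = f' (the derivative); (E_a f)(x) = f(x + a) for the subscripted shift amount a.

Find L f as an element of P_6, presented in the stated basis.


E_{1/3} f = (5/2)x^6 + 4x^5 + (5/2)x^4 + (20/27)x^3 + (5/54)x^2 - 365/729
D f = 15x^5 - 5x^4
E_{-2/3} f = (5/2)x^6 - 11x^5 + 20x^4 - (520/27)x^3 + (280/27)x^2 - (80/27)x - 217/1458
(D + E_{-2/3}) f = (5/2)x^6 + 4x^5 + 15x^4 - (520/27)x^3 + (280/27)x^2 - (80/27)x - 217/1458
(E_{1/3} + (D + E_{-2/3})) f = 5x^6 + 8x^5 + (35/2)x^4 - (500/27)x^3 + (565/54)x^2 - (80/27)x - 947/1458

g(x) = 5x^6 + 8x^5 + (35/2)x^4 - (500/27)x^3 + (565/54)x^2 - (80/27)x - 947/1458


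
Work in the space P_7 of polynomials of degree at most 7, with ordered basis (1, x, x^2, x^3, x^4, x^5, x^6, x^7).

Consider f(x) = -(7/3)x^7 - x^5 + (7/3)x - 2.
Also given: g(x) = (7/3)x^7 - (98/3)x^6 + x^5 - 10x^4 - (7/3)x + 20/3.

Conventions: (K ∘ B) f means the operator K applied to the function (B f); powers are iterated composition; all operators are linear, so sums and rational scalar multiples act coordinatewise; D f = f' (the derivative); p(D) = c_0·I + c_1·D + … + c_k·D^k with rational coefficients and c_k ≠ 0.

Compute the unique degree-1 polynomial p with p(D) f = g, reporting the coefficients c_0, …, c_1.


c_0 = -1, c_1 = 2

D^0 f = -(7/3)x^7 - x^5 + (7/3)x - 2
D^1 f = -(49/3)x^6 - 5x^4 + 7/3
matching coefficients of g against c_0 f + c_1 Df + … from the top degree down determines the c_i
solution: c_0 = -1, c_1 = 2


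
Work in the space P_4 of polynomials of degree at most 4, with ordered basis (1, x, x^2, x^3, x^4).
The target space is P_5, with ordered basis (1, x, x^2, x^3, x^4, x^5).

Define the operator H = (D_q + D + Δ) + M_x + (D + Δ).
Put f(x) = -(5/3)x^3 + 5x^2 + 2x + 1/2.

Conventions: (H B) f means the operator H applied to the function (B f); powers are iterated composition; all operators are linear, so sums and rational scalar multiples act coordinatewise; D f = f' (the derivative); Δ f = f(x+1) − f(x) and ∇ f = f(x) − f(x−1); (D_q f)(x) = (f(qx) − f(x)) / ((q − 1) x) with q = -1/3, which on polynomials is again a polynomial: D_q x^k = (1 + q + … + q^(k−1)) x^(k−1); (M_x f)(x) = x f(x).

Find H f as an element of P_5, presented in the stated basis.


D_q f = -(35/27)x^2 + (10/3)x + 2
D f = -5x^2 + 10x + 2
Δ f = -5x^2 + 5x + 16/3
(D_q + D + Δ) f = -(305/27)x^2 + (55/3)x + 28/3
M_x f = -(5/3)x^4 + 5x^3 + 2x^2 + (1/2)x
D f = -5x^2 + 10x + 2
Δ f = -5x^2 + 5x + 16/3
(D + Δ) f = -10x^2 + 15x + 22/3
((D_q + D + Δ) + M_x + (D + Δ)) f = -(5/3)x^4 + 5x^3 - (521/27)x^2 + (203/6)x + 50/3

g(x) = -(5/3)x^4 + 5x^3 - (521/27)x^2 + (203/6)x + 50/3


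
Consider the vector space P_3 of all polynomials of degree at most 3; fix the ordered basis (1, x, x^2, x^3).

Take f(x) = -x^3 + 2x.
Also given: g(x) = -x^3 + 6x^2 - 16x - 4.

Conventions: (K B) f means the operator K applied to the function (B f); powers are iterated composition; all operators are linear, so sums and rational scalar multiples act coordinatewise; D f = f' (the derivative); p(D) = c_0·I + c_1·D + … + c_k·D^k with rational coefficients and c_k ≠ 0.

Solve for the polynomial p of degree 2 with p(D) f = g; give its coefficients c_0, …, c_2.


c_0 = 1, c_1 = -2, c_2 = 3

D^0 f = -x^3 + 2x
D^1 f = -3x^2 + 2
D^2 f = -6x
matching coefficients of g against c_0 f + c_1 Df + … from the top degree down determines the c_i
solution: c_0 = 1, c_1 = -2, c_2 = 3


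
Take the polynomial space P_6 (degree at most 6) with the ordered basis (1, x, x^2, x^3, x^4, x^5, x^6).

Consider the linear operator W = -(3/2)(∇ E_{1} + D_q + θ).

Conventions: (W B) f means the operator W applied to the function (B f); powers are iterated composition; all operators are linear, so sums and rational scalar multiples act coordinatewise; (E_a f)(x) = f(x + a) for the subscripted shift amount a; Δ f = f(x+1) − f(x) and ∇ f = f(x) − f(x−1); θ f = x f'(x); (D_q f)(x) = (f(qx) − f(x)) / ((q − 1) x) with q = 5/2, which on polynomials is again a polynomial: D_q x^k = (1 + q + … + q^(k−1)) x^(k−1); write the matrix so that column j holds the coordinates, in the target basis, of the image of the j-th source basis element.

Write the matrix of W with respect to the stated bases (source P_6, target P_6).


image of 1: 0
image of x: -(3/2)x - 3
image of x^2: -3x^2 - (33/4)x - 3/2
image of x^3: -(9/2)x^3 - (153/8)x^2 - (9/2)x - 3/2
image of x^4: -6x^4 - (705/16)x^3 - 9x^2 - 6x - 3/2
image of x^5: -(15/2)x^5 - (3333/32)x^4 - 15x^3 - 15x^2 - (15/2)x - 3/2
image of x^6: -9x^6 - (16137/64)x^5 - (45/2)x^4 - 30x^3 - (45/2)x^2 - 9x - 3/2
each image's coordinates form column j of the matrix

the matrix is [[0, -3, -3/2, -3/2, -3/2, -3/2, -3/2]; [0, -3/2, -33/4, -9/2, -6, -15/2, -9]; [0, 0, -3, -153/8, -9, -15, -45/2]; [0, 0, 0, -9/2, -705/16, -15, -30]; [0, 0, 0, 0, -6, -3333/32, -45/2]; [0, 0, 0, 0, 0, -15/2, -16137/64]; [0, 0, 0, 0, 0, 0, -9]] (rows listed top to bottom)


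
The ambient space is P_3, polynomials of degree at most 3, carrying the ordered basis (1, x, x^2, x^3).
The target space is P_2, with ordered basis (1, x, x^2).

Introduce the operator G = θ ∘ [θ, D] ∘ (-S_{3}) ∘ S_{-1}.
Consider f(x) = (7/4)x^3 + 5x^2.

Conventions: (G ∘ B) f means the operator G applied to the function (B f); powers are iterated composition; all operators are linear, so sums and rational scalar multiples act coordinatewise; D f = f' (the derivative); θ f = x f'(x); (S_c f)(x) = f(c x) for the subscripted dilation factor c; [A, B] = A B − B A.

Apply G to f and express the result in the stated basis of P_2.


the image equals g(x) = -(567/2)x^2 + 90x

S_{-1} f = -(7/4)x^3 + 5x^2
S_{3} S_{-1} f = -(189/4)x^3 + 45x^2
(-S_{3}) S_{-1} f = (189/4)x^3 - 45x^2
D (-S_{3}) S_{-1} f = (567/4)x^2 - 90x
θ D (-S_{3}) S_{-1} f = (567/2)x^2 - 90x
θ (-S_{3}) S_{-1} f = (567/4)x^3 - 90x^2
D θ (-S_{3}) S_{-1} f = (1701/4)x^2 - 180x
[θ, D] (-S_{3}) S_{-1} f = -(567/4)x^2 + 90x
θ [θ, D] (-S_{3}) S_{-1} f = -(567/2)x^2 + 90x


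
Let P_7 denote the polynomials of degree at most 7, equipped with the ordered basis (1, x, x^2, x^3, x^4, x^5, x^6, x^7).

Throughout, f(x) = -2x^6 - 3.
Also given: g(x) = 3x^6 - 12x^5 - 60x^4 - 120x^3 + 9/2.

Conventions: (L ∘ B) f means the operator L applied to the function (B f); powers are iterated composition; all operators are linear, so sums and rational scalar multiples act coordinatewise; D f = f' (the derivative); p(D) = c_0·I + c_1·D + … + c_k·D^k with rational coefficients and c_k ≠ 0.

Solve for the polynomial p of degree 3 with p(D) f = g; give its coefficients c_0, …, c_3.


D^0 f = -2x^6 - 3
D^1 f = -12x^5
D^2 f = -60x^4
D^3 f = -240x^3
matching coefficients of g against c_0 f + c_1 Df + … from the top degree down determines the c_i
solution: c_0 = -3/2, c_1 = 1, c_2 = 1, c_3 = 1/2

p(D) = -(3/2)·I + D + D^2 + (1/2)·D^3, i.e. c_0 = -3/2, c_1 = 1, c_2 = 1, c_3 = 1/2


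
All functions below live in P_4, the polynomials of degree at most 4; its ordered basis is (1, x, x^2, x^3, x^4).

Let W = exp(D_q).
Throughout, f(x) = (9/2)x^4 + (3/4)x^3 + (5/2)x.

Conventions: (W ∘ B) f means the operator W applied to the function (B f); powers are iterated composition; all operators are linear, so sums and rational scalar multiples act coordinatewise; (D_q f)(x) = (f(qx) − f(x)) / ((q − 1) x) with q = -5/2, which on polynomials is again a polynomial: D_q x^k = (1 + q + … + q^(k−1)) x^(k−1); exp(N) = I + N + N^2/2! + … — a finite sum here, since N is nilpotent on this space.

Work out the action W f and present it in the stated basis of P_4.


order-1 term: -(783/16)x^3 + (57/16)x^2 + 5/2
order-2 term: -(14877/128)x^2 - (171/64)x
order-3 term: (14877/256)x - 57/64
order-4 term: 14877/1024
the series for exp(D_q) f terminates at order 4
exp(D_q) f = (9/2)x^4 - (771/16)x^3 - (14421/128)x^2 + (14833/256)x + 16525/1024

the result is g(x) = (9/2)x^4 - (771/16)x^3 - (14421/128)x^2 + (14833/256)x + 16525/1024


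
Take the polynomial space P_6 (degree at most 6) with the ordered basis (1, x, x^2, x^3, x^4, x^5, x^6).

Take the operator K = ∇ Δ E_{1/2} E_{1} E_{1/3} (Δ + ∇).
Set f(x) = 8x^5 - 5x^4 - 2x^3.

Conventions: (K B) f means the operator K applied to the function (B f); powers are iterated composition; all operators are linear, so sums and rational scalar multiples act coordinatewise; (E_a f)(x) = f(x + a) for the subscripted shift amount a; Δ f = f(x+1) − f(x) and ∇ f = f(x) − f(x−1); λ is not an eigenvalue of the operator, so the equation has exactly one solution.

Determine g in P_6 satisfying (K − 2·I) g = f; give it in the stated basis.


the result is g(x) = -4x^5 + (5/2)x^4 + x^3 - 240x^2 - 820x - 2432/3

write g with unknown coordinates in the stated basis and equate coefficients in (K − 2·I) g = f
solving from the highest basis element down gives g = -4x^5 + (5/2)x^4 + x^3 - 240x^2 - 820x - 2432/3
check: K g = -480x^2 - 1640x - 4864/3
so K g − 2·g = 8x^5 - 5x^4 - 2x^3 = f ✓


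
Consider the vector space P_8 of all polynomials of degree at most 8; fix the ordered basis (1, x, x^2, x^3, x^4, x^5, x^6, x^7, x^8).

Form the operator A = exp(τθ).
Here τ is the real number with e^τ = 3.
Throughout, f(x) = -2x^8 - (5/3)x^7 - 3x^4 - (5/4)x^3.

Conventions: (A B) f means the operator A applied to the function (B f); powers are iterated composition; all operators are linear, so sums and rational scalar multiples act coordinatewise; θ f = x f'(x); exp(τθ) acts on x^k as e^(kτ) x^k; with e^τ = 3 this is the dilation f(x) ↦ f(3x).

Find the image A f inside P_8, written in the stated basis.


the image equals g(x) = -13122x^8 - 3645x^7 - 243x^4 - (135/4)x^3

exp(τθ) x^k = e^(kτ) x^k; with e^τ = 3 this sends x^k to 3^k x^k
x^3 ↦ 27 x^3
x^4 ↦ 81 x^4
x^7 ↦ 2187 x^7
x^8 ↦ 6561 x^8
applying this coordinatewise to f: exp(τθ) f = -13122x^8 - 3645x^7 - 243x^4 - (135/4)x^3


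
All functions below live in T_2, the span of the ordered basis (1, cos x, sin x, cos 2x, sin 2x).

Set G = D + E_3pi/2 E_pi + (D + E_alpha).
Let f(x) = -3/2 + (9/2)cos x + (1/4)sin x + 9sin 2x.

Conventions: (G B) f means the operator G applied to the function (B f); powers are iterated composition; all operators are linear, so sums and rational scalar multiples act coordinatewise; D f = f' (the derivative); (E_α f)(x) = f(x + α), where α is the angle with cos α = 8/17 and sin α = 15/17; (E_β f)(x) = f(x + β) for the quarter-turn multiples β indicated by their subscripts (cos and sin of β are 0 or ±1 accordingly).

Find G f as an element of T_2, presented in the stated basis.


D f = (1/4)cos x - (9/2)sin x + 18cos 2x
E_pi f = -3/2 - (9/2)cos x - (1/4)sin x + 9sin 2x
E_3pi/2 E_pi f = -3/2 + (1/4)cos x - (9/2)sin x - 9sin 2x
D f = (1/4)cos x - (9/2)sin x + 18cos 2x
E_alpha f = -3/2 + (159/68)cos x - (131/34)sin x + (2160/289)cos 2x - (1449/289)sin 2x
(D + E_alpha) f = -3/2 + (44/17)cos x - (142/17)sin x + (7362/289)cos 2x - (1449/289)sin 2x
(D + E_3pi/2 E_pi + (D + E_alpha)) f = -3 + (105/34)cos x - (295/17)sin x + (12564/289)cos 2x - (4050/289)sin 2x

the image equals g(x) = -3 + (105/34)cos x - (295/17)sin x + (12564/289)cos 2x - (4050/289)sin 2x


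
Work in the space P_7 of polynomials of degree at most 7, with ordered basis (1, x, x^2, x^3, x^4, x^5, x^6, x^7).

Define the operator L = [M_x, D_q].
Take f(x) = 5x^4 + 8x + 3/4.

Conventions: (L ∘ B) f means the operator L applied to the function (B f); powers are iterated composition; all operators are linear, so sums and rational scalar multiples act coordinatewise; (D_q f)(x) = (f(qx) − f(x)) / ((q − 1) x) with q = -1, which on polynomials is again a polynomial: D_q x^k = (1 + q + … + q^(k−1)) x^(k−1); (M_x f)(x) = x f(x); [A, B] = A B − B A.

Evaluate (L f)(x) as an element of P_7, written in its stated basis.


D_q f = 8
M_x D_q f = 8x
M_x f = 5x^5 + 8x^2 + (3/4)x
D_q M_x f = 5x^4 + 3/4
[M_x, D_q] f = -5x^4 + 8x - 3/4

the image equals g(x) = -5x^4 + 8x - 3/4


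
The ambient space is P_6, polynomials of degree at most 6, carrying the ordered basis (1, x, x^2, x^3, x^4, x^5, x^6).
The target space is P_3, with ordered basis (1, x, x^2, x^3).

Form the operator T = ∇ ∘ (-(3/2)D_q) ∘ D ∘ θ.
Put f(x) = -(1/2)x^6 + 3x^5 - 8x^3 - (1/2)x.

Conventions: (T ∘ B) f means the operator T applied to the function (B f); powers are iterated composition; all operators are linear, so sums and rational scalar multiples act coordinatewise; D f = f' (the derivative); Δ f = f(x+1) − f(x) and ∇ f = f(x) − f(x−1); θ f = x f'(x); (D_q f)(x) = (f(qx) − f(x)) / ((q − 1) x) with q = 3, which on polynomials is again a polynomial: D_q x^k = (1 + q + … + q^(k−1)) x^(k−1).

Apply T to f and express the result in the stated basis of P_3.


the image equals g(x) = 13068x^3 - 33102x^2 + 26568x - 7335

θ f = -3x^6 + 15x^5 - 24x^3 - (1/2)x
D θ f = -18x^5 + 75x^4 - 72x^2 - 1/2
D_q (D ∘ θ) f = -2178x^4 + 3000x^3 - 288x
(-(3/2)D_q) (D ∘ θ) f = 3267x^4 - 4500x^3 + 432x
∇ (-(3/2)D_q) (D ∘ θ) f = 13068x^3 - 33102x^2 + 26568x - 7335


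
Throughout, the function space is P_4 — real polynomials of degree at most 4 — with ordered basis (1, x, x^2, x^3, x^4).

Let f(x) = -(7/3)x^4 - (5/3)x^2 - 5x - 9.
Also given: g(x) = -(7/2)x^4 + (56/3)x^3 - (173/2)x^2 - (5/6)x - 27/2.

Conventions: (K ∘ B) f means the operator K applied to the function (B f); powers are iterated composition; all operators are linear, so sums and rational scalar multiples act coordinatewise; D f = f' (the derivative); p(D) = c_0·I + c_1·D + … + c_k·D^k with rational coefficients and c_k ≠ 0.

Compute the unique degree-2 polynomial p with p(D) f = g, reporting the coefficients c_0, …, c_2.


c_0 = 3/2, c_1 = -2, c_2 = 3

D^0 f = -(7/3)x^4 - (5/3)x^2 - 5x - 9
D^1 f = -(28/3)x^3 - (10/3)x - 5
D^2 f = -28x^2 - 10/3
matching coefficients of g against c_0 f + c_1 Df + … from the top degree down determines the c_i
solution: c_0 = 3/2, c_1 = -2, c_2 = 3


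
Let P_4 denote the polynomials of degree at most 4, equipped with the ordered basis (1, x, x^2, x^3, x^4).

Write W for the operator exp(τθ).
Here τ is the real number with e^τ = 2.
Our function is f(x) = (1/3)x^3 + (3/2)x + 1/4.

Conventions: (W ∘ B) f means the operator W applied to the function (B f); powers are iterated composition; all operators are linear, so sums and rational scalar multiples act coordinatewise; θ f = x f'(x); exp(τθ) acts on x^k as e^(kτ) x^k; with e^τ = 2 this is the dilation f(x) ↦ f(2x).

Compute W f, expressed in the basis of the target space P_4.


the result is g(x) = (8/3)x^3 + 3x + 1/4

exp(τθ) x^k = e^(kτ) x^k; with e^τ = 2 this sends x^k to 2^k x^k
x ↦ 2 x
x^3 ↦ 8 x^3
applying this coordinatewise to f: exp(τθ) f = (8/3)x^3 + 3x + 1/4


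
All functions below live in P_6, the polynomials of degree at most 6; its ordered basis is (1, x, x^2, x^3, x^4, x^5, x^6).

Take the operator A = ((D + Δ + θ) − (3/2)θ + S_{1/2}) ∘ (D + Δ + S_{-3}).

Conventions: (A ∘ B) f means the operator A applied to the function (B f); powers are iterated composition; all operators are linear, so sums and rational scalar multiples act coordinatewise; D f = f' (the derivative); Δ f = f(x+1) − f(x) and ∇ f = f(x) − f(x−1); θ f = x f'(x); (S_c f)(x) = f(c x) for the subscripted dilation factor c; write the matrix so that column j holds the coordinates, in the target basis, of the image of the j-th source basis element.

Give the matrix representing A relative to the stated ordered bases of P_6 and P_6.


the matrix is [[1, -4, 18, -14, 104, -202, 804]; [0, 0, 36, -57, 372, -1105, 4614]; [0, 0, -27/4, -333/2, 1059/2, -4635/2, 45015/4]; [0, 0, 0, 297/8, 637, -9455/4, 29585/2]; [0, 0, 0, 0, -2511/16, -19595/8, 176415/16]; [0, 0, 0, 0, 0, 19197/32, 69747/8]; [0, 0, 0, 0, 0, 0, -139239/64]] (rows listed top to bottom)

image of 1: 1
image of x: -4
image of x^2: -(27/4)x^2 + 36x + 18
image of x^3: (297/8)x^3 - (333/2)x^2 - 57x - 14
image of x^4: -(2511/16)x^4 + 637x^3 + (1059/2)x^2 + 372x + 104
image of x^5: (19197/32)x^5 - (19595/8)x^4 - (9455/4)x^3 - (4635/2)x^2 - 1105x - 202
image of x^6: -(139239/64)x^6 + (69747/8)x^5 + (176415/16)x^4 + (29585/2)x^3 + (45015/4)x^2 + 4614x + 804
each image's coordinates form column j of the matrix


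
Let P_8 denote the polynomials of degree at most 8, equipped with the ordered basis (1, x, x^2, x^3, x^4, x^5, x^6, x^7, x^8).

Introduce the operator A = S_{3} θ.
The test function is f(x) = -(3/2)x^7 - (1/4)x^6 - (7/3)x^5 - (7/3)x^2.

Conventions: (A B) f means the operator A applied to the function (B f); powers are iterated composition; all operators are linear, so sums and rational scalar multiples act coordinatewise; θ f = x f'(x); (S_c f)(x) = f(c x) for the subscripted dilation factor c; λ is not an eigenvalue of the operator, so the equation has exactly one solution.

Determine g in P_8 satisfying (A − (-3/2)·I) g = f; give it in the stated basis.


the image equals g(x) = -(1/10207)x^7 - (1/17502)x^6 - (14/7299)x^5 - (14/117)x^2

write g with unknown coordinates in the stated basis and equate coefficients in (A − (-3/2)·I) g = f
solving from the highest basis element down gives g = -(1/10207)x^7 - (1/17502)x^6 - (14/7299)x^5 - (14/117)x^2
check: A g = -(15309/10207)x^7 - (729/2917)x^6 - (1890/811)x^5 - (28/13)x^2
so A g − (-3/2)·g = -(3/2)x^7 - (1/4)x^6 - (7/3)x^5 - (7/3)x^2 = f ✓


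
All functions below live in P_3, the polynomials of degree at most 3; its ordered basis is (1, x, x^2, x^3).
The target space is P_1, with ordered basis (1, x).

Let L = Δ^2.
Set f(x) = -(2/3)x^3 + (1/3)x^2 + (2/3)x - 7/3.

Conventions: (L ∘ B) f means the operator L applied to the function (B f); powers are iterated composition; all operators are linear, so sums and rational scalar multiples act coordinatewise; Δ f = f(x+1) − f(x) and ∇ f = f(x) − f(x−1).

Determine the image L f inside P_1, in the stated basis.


the image equals g(x) = -4x - 10/3

Δ f = -2x^2 - (4/3)x + 1/3
Δ Δ f = -4x - 10/3


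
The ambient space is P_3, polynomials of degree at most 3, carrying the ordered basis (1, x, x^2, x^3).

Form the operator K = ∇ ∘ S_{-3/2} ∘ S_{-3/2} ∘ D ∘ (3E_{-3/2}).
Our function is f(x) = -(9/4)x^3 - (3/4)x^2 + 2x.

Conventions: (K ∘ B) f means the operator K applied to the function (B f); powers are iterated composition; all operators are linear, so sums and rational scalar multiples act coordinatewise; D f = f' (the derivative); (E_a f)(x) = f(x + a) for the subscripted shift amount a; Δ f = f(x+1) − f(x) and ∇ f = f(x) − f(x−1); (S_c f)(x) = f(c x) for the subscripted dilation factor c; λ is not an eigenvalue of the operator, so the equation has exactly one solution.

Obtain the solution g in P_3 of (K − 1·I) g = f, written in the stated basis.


the result is g(x) = (9/4)x^3 + (3/4)x^2 + (6497/32)x - 14661/64

write g with unknown coordinates in the stated basis and equate coefficients in (K − 1·I) g = f
solving from the highest basis element down gives g = (9/4)x^3 + (3/4)x^2 + (6497/32)x - 14661/64
check: K g = (6561/32)x - 14661/64
so K g − 1·g = -(9/4)x^3 - (3/4)x^2 + 2x = f ✓


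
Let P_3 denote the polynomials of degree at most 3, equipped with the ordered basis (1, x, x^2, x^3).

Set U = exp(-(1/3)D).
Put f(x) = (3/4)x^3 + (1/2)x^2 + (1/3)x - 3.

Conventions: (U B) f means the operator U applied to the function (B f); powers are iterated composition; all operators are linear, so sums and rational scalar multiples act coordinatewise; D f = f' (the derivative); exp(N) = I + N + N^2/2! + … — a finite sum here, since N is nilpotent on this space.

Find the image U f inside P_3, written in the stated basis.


the result is g(x) = (3/4)x^3 - (1/4)x^2 + (1/4)x - 37/12

order-1 term: -(3/4)x^2 - (1/3)x - 1/9
order-2 term: (1/4)x + 1/18
order-3 term: -1/36
the series for exp(-(1/3)D) f terminates at order 3
exp(-(1/3)D) f = (3/4)x^3 - (1/4)x^2 + (1/4)x - 37/12


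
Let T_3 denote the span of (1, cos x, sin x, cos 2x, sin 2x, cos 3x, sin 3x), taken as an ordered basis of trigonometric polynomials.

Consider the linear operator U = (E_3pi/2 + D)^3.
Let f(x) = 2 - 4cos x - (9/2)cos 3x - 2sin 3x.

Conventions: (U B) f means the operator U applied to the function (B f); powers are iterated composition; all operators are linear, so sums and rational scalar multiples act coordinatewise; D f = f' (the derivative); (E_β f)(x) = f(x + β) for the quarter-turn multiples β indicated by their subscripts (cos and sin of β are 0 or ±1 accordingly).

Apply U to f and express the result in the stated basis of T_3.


the image equals g(x) = 2 + 128cos 3x - 288sin 3x

E_3pi/2 f = 2 - 4sin x - 2cos 3x + (9/2)sin 3x
D f = 4sin x - 6cos 3x + (27/2)sin 3x
(E_3pi/2 + D) f = 2 - 8cos 3x + 18sin 3x
E_3pi/2 (E_3pi/2 + D) f = 2 + 18cos 3x + 8sin 3x
D (E_3pi/2 + D) f = 54cos 3x + 24sin 3x
(E_3pi/2 + D) (E_3pi/2 + D) f = 2 + 72cos 3x + 32sin 3x
E_3pi/2 (E_3pi/2 + D) (E_3pi/2 + D) f = 2 + 32cos 3x - 72sin 3x
D (E_3pi/2 + D) (E_3pi/2 + D) f = 96cos 3x - 216sin 3x
(E_3pi/2 + D) (E_3pi/2 + D) (E_3pi/2 + D) f = 2 + 128cos 3x - 288sin 3x


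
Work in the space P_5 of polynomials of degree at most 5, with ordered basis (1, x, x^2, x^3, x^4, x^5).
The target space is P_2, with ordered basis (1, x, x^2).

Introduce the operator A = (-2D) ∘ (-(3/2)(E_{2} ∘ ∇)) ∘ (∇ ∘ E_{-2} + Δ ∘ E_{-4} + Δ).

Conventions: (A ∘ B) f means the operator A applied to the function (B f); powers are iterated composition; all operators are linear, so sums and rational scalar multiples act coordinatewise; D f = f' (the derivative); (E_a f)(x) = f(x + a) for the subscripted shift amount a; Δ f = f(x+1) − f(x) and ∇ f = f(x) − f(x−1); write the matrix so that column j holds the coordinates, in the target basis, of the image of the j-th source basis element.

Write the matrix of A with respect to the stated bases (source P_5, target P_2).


the matrix is [[0, 0, 0, 54, -72, 1710]; [0, 0, 0, 0, 216, -360]; [0, 0, 0, 0, 0, 540]] (rows listed top to bottom)

image of 1: 0
image of x: 0
image of x^2: 0
image of x^3: 54
image of x^4: 216x - 72
image of x^5: 540x^2 - 360x + 1710
each image's coordinates form column j of the matrix


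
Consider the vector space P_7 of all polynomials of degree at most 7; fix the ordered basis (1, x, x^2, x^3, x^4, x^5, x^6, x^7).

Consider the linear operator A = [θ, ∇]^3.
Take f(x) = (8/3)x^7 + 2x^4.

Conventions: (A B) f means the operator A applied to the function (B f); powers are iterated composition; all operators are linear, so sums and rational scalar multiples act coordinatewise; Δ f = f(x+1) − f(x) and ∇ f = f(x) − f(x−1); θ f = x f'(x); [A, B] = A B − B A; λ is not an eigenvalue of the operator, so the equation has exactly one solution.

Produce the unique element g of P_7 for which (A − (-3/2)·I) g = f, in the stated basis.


write g with unknown coordinates in the stated basis and equate coefficients in (A − (-3/2)·I) g = f
solving from the highest basis element down gives g = (16/9)x^7 + (2252/9)x^4 - (8960/3)x^3 + 13440x^2 - (205888/9)x - 11392/3
check: A g = -(1120/3)x^4 + 4480x^3 - 20160x^2 + (102944/3)x + 5696
so A g − (-3/2)·g = (8/3)x^7 + 2x^4 = f ✓

g(x) = (16/9)x^7 + (2252/9)x^4 - (8960/3)x^3 + 13440x^2 - (205888/9)x - 11392/3


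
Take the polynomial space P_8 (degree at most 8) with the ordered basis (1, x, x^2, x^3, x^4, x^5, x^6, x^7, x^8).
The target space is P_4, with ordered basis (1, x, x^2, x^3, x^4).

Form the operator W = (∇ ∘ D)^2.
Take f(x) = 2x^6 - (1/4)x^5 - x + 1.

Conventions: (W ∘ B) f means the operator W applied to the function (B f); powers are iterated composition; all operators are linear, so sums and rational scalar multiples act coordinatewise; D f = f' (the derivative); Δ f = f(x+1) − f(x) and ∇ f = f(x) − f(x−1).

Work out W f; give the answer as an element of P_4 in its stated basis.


the image equals g(x) = 720x^2 - 1470x + 870

D f = 12x^5 - (5/4)x^4 - 1
∇ D f = 60x^4 - 125x^3 + (255/2)x^2 - 65x + 53/4
D (∇ ∘ D) f = 240x^3 - 375x^2 + 255x - 65
∇ D (∇ ∘ D) f = 720x^2 - 1470x + 870


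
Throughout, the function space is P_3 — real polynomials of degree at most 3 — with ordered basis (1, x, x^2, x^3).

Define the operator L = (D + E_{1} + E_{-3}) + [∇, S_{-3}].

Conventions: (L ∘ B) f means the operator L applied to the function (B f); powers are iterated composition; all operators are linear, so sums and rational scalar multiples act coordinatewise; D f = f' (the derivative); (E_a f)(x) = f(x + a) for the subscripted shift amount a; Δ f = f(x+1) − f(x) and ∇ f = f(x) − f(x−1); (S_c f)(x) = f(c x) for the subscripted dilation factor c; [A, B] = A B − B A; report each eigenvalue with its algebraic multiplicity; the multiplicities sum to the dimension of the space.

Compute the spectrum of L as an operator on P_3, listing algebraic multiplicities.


λ = 2 (multiplicity 4)

image of 1: 2
image of x: 2x - 5
image of x^2: 2x^2 + 22x + 2
image of x^3: 2x^3 - 111x^2 + 102x - 54
the matrix is upper triangular; its diagonal is (2, 2, 2, 2)
for a triangular matrix the eigenvalues are the diagonal entries, with algebraic multiplicity their repetition count


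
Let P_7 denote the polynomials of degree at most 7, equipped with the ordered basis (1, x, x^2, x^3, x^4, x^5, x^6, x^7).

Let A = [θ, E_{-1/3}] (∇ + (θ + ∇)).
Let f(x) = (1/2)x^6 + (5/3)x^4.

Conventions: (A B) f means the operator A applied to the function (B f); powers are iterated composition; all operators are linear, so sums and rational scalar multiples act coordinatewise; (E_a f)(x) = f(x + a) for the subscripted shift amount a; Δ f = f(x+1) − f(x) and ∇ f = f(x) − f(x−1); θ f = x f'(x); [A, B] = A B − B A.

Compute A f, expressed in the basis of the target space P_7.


the result is g(x) = 6x^5 - (160/9)x^3 + (440/9)x^2 - (1360/27)x + 4480/243

∇ f = 3x^5 - (15/2)x^4 + (50/3)x^3 - (35/2)x^2 + (29/3)x - 13/6
θ f = 3x^6 + (20/3)x^4
∇ f = 3x^5 - (15/2)x^4 + (50/3)x^3 - (35/2)x^2 + (29/3)x - 13/6
(θ + ∇) f = 3x^6 + 3x^5 - (5/6)x^4 + (50/3)x^3 - (35/2)x^2 + (29/3)x - 13/6
(∇ + (θ + ∇)) f = 3x^6 + 6x^5 - (25/3)x^4 + (100/3)x^3 - 35x^2 + (58/3)x - 13/3
E_{-1/3} (∇ + (θ + ∇)) f = 3x^6 - (40/3)x^4 + (440/9)x^3 - (680/9)x^2 + (4480/81)x - 1298/81
θ E_{-1/3} (∇ + (θ + ∇)) f = 18x^6 - (160/3)x^4 + (440/3)x^3 - (1360/9)x^2 + (4480/81)x
θ (∇ + (θ + ∇)) f = 18x^6 + 30x^5 - (100/3)x^4 + 100x^3 - 70x^2 + (58/3)x
E_{-1/3} θ (∇ + (θ + ∇)) f = 18x^6 - 6x^5 - (160/3)x^4 + (1480/9)x^3 - 200x^2 + (8560/81)x - 4480/243
[θ, E_{-1/3}] (∇ + (θ + ∇)) f = 6x^5 - (160/9)x^3 + (440/9)x^2 - (1360/27)x + 4480/243


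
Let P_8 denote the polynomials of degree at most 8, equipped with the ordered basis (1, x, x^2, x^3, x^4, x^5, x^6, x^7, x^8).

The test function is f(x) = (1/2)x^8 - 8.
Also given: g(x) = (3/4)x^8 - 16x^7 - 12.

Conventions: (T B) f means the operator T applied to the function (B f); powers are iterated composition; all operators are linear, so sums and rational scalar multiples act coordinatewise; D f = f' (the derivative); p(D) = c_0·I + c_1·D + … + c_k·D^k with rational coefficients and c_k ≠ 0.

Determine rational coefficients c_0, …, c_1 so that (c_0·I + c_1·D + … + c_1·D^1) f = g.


c_0 = 3/2, c_1 = -4

D^0 f = (1/2)x^8 - 8
D^1 f = 4x^7
matching coefficients of g against c_0 f + c_1 Df + … from the top degree down determines the c_i
solution: c_0 = 3/2, c_1 = -4


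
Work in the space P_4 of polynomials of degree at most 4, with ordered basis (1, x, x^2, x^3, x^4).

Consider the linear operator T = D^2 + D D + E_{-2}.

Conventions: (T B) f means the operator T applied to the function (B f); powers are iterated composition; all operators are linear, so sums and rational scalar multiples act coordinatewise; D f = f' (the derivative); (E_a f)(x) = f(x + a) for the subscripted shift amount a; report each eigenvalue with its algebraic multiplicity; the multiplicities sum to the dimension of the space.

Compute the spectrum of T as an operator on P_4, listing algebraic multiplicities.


image of 1: 1
image of x: x - 2
image of x^2: x^2 - 4x + 8
image of x^3: x^3 - 6x^2 + 24x - 8
image of x^4: x^4 - 8x^3 + 48x^2 - 32x + 16
the matrix is upper triangular; its diagonal is (1, 1, 1, 1, 1)
for a triangular matrix the eigenvalues are the diagonal entries, with algebraic multiplicity their repetition count

λ = 1 (multiplicity 5)


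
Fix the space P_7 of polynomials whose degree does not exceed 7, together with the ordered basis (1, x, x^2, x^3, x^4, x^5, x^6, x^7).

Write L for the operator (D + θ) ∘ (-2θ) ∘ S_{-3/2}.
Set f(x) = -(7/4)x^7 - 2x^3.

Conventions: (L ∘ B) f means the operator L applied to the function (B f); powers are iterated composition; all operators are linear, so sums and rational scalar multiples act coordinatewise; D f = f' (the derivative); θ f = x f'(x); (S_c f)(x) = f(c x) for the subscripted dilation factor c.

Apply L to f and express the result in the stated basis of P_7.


S_{-3/2} f = (15309/512)x^7 + (27/4)x^3
θ S_{-3/2} f = (107163/512)x^7 + (81/4)x^3
(-2θ) S_{-3/2} f = -(107163/256)x^7 - (81/2)x^3
D (-2θ) S_{-3/2} f = -(750141/256)x^6 - (243/2)x^2
θ (-2θ) S_{-3/2} f = -(750141/256)x^7 - (243/2)x^3
(D + θ) (-2θ) S_{-3/2} f = -(750141/256)x^7 - (750141/256)x^6 - (243/2)x^3 - (243/2)x^2

g(x) = -(750141/256)x^7 - (750141/256)x^6 - (243/2)x^3 - (243/2)x^2


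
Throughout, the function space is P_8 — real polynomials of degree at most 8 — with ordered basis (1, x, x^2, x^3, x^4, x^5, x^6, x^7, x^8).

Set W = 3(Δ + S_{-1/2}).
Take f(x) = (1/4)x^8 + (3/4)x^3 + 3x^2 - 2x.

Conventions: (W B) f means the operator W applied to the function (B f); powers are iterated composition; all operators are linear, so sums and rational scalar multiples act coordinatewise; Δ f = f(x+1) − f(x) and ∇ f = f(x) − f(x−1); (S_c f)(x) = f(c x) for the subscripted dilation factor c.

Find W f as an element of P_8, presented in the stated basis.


Δ f = 2x^7 + 7x^6 + 14x^5 + (35/2)x^4 + 14x^3 + (37/4)x^2 + (41/4)x + 2
S_{-1/2} f = (1/1024)x^8 - (3/32)x^3 + (3/4)x^2 + x
(Δ + S_{-1/2}) f = (1/1024)x^8 + 2x^7 + 7x^6 + 14x^5 + (35/2)x^4 + (445/32)x^3 + 10x^2 + (45/4)x + 2
(3(Δ + S_{-1/2})) f = (3/1024)x^8 + 6x^7 + 21x^6 + 42x^5 + (105/2)x^4 + (1335/32)x^3 + 30x^2 + (135/4)x + 6

g(x) = (3/1024)x^8 + 6x^7 + 21x^6 + 42x^5 + (105/2)x^4 + (1335/32)x^3 + 30x^2 + (135/4)x + 6


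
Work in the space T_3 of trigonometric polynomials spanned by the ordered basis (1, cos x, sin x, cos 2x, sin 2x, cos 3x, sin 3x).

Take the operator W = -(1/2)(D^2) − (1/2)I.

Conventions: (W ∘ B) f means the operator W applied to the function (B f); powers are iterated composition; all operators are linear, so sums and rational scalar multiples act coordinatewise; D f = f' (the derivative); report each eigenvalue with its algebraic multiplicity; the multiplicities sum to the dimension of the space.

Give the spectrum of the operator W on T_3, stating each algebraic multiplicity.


image of 1: -1/2
image of cos x: 0
image of sin x: 0
image of cos 2x: (3/2)cos 2x
image of sin 2x: (3/2)sin 2x
image of cos 3x: 4cos 3x
image of sin 3x: 4sin 3x
the matrix is diagonal; its diagonal is (-1/2, 0, 0, 3/2, 3/2, 4, 4)
for a triangular matrix the eigenvalues are the diagonal entries, with algebraic multiplicity their repetition count

λ = -1/2 (multiplicity 1), λ = 0 (multiplicity 2), λ = 3/2 (multiplicity 2), λ = 4 (multiplicity 2)


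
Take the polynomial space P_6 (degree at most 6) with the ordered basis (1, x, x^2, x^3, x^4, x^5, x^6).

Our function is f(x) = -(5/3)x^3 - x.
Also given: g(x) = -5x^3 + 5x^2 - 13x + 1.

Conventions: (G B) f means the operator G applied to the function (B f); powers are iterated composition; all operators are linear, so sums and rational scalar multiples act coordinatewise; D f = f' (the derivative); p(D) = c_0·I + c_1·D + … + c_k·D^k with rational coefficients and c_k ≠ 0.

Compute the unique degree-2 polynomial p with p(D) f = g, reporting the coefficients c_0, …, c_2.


p(D) = 3·I − D + D^2, i.e. c_0 = 3, c_1 = -1, c_2 = 1

D^0 f = -(5/3)x^3 - x
D^1 f = -5x^2 - 1
D^2 f = -10x
matching coefficients of g against c_0 f + c_1 Df + … from the top degree down determines the c_i
solution: c_0 = 3, c_1 = -1, c_2 = 1


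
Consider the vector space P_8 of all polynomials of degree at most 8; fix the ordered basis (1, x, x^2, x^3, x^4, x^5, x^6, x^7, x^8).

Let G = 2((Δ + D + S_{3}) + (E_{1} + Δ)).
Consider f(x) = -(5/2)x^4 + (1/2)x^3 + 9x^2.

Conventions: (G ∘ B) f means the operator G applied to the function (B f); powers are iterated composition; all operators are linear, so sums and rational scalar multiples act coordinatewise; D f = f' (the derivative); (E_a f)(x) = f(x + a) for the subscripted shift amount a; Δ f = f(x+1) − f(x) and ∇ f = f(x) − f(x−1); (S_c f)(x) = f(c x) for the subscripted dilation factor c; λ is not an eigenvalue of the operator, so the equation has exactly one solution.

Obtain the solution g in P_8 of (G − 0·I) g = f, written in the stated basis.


write g with unknown coordinates in the stated basis and equate coefficients in (G − 0·I) g = f
solving from the highest basis element down gives g = -(5/328)x^4 + (81/4592)x^3 + (2619/5740)x^2 - (83253/91840)x + 9/8
check: G g = -(5/2)x^4 + (1/2)x^3 + 9x^2
so G g − 0·g = -(5/2)x^4 + (1/2)x^3 + 9x^2 = f ✓

g(x) = -(5/328)x^4 + (81/4592)x^3 + (2619/5740)x^2 - (83253/91840)x + 9/8


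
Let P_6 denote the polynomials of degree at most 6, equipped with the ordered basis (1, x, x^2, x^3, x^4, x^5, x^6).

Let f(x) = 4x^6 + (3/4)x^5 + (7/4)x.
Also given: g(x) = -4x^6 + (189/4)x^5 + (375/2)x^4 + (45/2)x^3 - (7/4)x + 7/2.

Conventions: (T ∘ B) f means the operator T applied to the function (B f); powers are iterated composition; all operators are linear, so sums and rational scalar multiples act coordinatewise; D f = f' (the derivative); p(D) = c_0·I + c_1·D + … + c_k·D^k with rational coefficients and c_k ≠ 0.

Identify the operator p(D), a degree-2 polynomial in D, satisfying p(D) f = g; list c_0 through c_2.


D^0 f = 4x^6 + (3/4)x^5 + (7/4)x
D^1 f = 24x^5 + (15/4)x^4 + 7/4
D^2 f = 120x^4 + 15x^3
matching coefficients of g against c_0 f + c_1 Df + … from the top degree down determines the c_i
solution: c_0 = -1, c_1 = 2, c_2 = 3/2

c_0 = -1, c_1 = 2, c_2 = 3/2


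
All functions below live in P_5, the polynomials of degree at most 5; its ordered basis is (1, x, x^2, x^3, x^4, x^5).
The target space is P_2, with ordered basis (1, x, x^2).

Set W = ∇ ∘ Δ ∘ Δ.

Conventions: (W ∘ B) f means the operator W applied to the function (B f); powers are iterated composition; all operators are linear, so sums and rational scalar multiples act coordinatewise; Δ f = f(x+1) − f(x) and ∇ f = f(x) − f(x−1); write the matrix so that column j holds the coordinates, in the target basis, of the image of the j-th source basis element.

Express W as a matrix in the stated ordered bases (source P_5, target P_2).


image of 1: 0
image of x: 0
image of x^2: 0
image of x^3: 6
image of x^4: 24x + 12
image of x^5: 60x^2 + 60x + 30
each image's coordinates form column j of the matrix

the matrix is [[0, 0, 0, 6, 12, 30]; [0, 0, 0, 0, 24, 60]; [0, 0, 0, 0, 0, 60]] (rows listed top to bottom)


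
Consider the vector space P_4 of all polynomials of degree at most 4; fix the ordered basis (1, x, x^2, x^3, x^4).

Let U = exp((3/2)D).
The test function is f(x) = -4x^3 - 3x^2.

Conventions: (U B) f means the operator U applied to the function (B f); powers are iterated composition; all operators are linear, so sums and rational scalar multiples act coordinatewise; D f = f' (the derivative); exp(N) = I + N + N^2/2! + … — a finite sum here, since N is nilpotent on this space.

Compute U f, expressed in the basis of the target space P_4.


g(x) = -4x^3 - 21x^2 - 36x - 81/4

order-1 term: -18x^2 - 9x
order-2 term: -27x - 27/4
order-3 term: -27/2
the series for exp((3/2)D) f terminates at order 3
exp((3/2)D) f = -4x^3 - 21x^2 - 36x - 81/4


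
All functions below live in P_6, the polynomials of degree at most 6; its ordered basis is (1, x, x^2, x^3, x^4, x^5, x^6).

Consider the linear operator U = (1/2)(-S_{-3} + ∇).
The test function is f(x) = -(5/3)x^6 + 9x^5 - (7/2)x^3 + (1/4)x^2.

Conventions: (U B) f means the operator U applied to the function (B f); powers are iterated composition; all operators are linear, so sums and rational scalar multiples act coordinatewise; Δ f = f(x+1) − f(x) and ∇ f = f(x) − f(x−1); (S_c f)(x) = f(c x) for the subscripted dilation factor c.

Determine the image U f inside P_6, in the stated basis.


the result is g(x) = (1215/2)x^6 + (2177/2)x^5 + 35x^4 - (1307/12)x^3 + (409/8)x^2 - 22x + 83/24

S_{-3} f = -1215x^6 - 2187x^5 + (189/2)x^3 + (9/4)x^2
(-S_{-3}) f = 1215x^6 + 2187x^5 - (189/2)x^3 - (9/4)x^2
∇ f = -10x^5 + 70x^4 - (370/3)x^3 + (209/2)x^2 - 44x + 83/12
(-S_{-3} + ∇) f = 1215x^6 + 2177x^5 + 70x^4 - (1307/6)x^3 + (409/4)x^2 - 44x + 83/12
((1/2)(-S_{-3} + ∇)) f = (1215/2)x^6 + (2177/2)x^5 + 35x^4 - (1307/12)x^3 + (409/8)x^2 - 22x + 83/24


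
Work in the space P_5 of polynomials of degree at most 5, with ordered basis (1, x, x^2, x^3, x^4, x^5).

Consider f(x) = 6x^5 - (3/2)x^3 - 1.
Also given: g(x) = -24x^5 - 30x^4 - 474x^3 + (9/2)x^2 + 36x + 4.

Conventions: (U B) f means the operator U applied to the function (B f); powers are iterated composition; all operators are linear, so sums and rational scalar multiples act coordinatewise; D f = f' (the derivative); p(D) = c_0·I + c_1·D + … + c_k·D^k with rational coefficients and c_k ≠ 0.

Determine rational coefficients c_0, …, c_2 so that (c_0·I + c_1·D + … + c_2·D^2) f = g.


D^0 f = 6x^5 - (3/2)x^3 - 1
D^1 f = 30x^4 - (9/2)x^2
D^2 f = 120x^3 - 9x
matching coefficients of g against c_0 f + c_1 Df + … from the top degree down determines the c_i
solution: c_0 = -4, c_1 = -1, c_2 = -4

p(D) = -4·I − D − 4·D^2, i.e. c_0 = -4, c_1 = -1, c_2 = -4


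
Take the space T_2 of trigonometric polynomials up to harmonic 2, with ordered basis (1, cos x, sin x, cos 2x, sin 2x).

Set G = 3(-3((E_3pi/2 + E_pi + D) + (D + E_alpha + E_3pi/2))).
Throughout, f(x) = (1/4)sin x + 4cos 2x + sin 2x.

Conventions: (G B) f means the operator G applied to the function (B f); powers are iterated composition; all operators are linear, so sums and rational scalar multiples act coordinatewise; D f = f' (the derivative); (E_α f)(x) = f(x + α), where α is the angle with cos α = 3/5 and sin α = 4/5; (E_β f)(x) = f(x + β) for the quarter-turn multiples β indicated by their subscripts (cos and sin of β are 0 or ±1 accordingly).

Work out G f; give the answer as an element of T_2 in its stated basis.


the result is g(x) = -(9/5)cos x + (9/10)sin x + (36/25)cos 2x + (4752/25)sin 2x

E_3pi/2 f = -(1/4)cos x - 4cos 2x - sin 2x
E_pi f = -(1/4)sin x + 4cos 2x + sin 2x
D f = (1/4)cos x + 2cos 2x - 8sin 2x
(E_3pi/2 + E_pi + D) f = -(1/4)sin x + 2cos 2x - 8sin 2x
D f = (1/4)cos x + 2cos 2x - 8sin 2x
E_alpha f = (1/5)cos x + (3/20)sin x - (4/25)cos 2x - (103/25)sin 2x
E_3pi/2 f = -(1/4)cos x - 4cos 2x - sin 2x
(D + E_alpha + E_3pi/2) f = (1/5)cos x + (3/20)sin x - (54/25)cos 2x - (328/25)sin 2x
((E_3pi/2 + E_pi + D) + (D + E_alpha + E_3pi/2)) f = (1/5)cos x - (1/10)sin x - (4/25)cos 2x - (528/25)sin 2x
(-3((E_3pi/2 + E_pi + D) + (D + E_alpha + E_3pi/2))) f = -(3/5)cos x + (3/10)sin x + (12/25)cos 2x + (1584/25)sin 2x
(3(-3((E_3pi/2 + E_pi + D) + (D + E_alpha + E_3pi/2)))) f = -(9/5)cos x + (9/10)sin x + (36/25)cos 2x + (4752/25)sin 2x
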